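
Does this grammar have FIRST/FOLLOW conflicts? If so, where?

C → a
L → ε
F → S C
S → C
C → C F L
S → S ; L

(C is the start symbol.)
Nullable non-terminals: L.
L has a nullable alternative but only one production, so nothing to check.

C, F, S have no nullable alternative, so no FIRST/FOLLOW check is needed there.

No FIRST/FOLLOW conflicts found.

Answer: No FIRST/FOLLOW conflicts.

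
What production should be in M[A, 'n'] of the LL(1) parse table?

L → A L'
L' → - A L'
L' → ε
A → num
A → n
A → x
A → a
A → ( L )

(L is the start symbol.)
To find M[A, 'n'], we find productions for A where 'n' is in the predict set (PREDICT(N → α) = (FIRST(α) \ {ε}) ∪ (FOLLOW(N) if α ⇒* ε)).

A → num: PREDICT = { 'num' }
A → n: PREDICT = { 'n' }
  'n' is in predict set, so this production goes in M[A, 'n']
A → x: PREDICT = { 'x' }
A → a: PREDICT = { 'a' }
A → ( L ): PREDICT = { '(' }

M[A, 'n'] = A → n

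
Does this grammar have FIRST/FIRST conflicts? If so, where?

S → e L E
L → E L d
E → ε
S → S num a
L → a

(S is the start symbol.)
Yes. S → e L E / S → S num a on { 'e' }; L → E L d / L → a on { 'a' }

A FIRST/FIRST conflict occurs when two productions N → α and N → β for the same non-terminal have FIRST(α) ∩ FIRST(β) ≠ ∅ (with ε ∈ FIRST of a nullable right-hand side, so two nullable alternatives also conflict).

FIRST sets of the non-terminals at (or reachable through a nullable prefix from) the front of some alternative:
  FIRST(S) = { 'e' }
  FIRST(E) = { ε }
  FIRST(L) = { 'a' }

Productions for S:
  S → e L E: FIRST = { 'e' }
  S → S num a: FIRST = { 'e' }
Productions for L:
  L → E L d: FIRST = { 'a' }
  L → a: FIRST = { 'a' }
E has only one production, so no FIRST/FIRST conflict is possible there.

Conflict for S: S → e L E and S → S num a
  Overlap: { 'e' }
Conflict for L: L → E L d and L → a
  Overlap: { 'a' }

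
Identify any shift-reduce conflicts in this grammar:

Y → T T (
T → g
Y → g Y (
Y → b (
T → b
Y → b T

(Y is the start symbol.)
Yes — I3: [T → b .] vs [T → . b]; I4: [T → g .] vs [T → . b]

A shift-reduce conflict occurs when an LR(0) state has both:
  - a complete (reduce) item [A → α .] (dot at the end), and
  - a shift item [B → β . c γ] (dot before a terminal).

Augment with Y' → Y and build the canonical LR(0) collection (I0 = CLOSURE({[Y' → . Y]}), then GOTO on every symbol after a dot until no new states appear). It has 13 states:
  I0: { [T → . b], [T → . g], [Y → . T T (], [Y → . b (], [Y → . b T], [Y → . g Y (], [Y' → . Y] }  — shift
  I1: { [T → . b], [T → . g], [Y → T . T (] }  — shift
  I2: { [Y' → Y .] }  — accept
  I3: { [T → . b], [T → . g], [T → b .], [Y → b . (], [Y → b . T] }  — shift, reduce
  I4: { [T → . b], [T → . g], [T → g .], [Y → . T T (], [Y → . b (], [Y → . b T], [Y → . g Y (], [Y → g . Y (] }  — shift, reduce
  I5: { [Y → g Y . (] }  — shift
  I6: { [Y → g Y ( .] }  — reduce
  I7: { [Y → b ( .] }  — reduce
  I8: { [Y → b T .] }  — reduce
  I9: { [T → b .] }  — reduce
  I10: { [T → g .] }  — reduce
  I11: { [Y → T T . (] }  — shift
  I12: { [Y → T T ( .] }  — reduce

I3 contains reduce item [T → b .] and shift items [T → . b], [T → . g], [Y → b . (] — shift-reduce conflict.
I4 contains reduce item [T → g .] and shift items [T → . b], [T → . g], [Y → . b (], [Y → . b T], [Y → . g Y (] — shift-reduce conflict.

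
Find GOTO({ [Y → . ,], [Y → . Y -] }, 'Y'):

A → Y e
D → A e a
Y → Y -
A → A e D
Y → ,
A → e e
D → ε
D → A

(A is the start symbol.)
{ [Y → Y . -] }

GOTO(I, 'Y') = CLOSURE({ [A → αX.β] : [A → α.Xβ] ∈ I, X = 'Y' })

Items with dot before 'Y', with the dot advanced:
  [Y → . Y -] → [Y → Y . -]
Closure adds nothing (no advanced item has the dot before a non-terminal).

GOTO = { [Y → Y . -] }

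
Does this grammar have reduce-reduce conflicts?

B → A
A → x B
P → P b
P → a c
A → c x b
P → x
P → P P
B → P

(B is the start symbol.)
A reduce-reduce conflict occurs when an LR(0) state has two complete items [A → α .] and [B → β .] — both call for a reduction, and with no lookahead the parser cannot choose between them.

Augment with B' → B and build the canonical LR(0) collection (I0 = CLOSURE({[B' → . B]}), then GOTO on every symbol after a dot until no new states appear). It has 14 states:
  I0: { [A → . c x b], [A → . x B], [B → . A], [B → . P], [B' → . B], [P → . P P], [P → . P b], [P → . a c], [P → . x] }  — shift
  I1: { [B → A .] }  — reduce
  I2: { [B' → B .] }  — accept
  I3: { [B → P .], [P → . P P], [P → . P b], [P → . a c], [P → . x], [P → P . P], [P → P . b] }  — shift, reduce
  I4: { [P → a . c] }  — shift
  I5: { [A → c . x b] }  — shift
  I6: { [A → . c x b], [A → . x B], [A → x . B], [B → . A], [B → . P], [P → . P P], [P → . P b], [P → . a c], [P → . x], [P → x .] }  — shift, reduce
  I7: { [A → x B .] }  — reduce
  I8: { [A → c x . b] }  — shift
  I9: { [A → c x b .] }  — reduce
  I10: { [P → a c .] }  — reduce
  I11: { [P → . P P], [P → . P b], [P → . a c], [P → . x], [P → P . P], [P → P . b], [P → P P .] }  — shift, reduce
  I12: { [P → P b .] }  — reduce
  I13: { [P → x .] }  — reduce

No state contains more than one complete item.

Answer: No reduce-reduce conflicts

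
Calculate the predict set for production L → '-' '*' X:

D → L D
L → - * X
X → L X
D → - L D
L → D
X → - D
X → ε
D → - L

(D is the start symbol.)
PREDICT(L → '-' '*' X) = (FIRST(RHS) \ {ε}) ∪ (FOLLOW(L) if ε ∈ FIRST(RHS), i.e. RHS ⇒* ε)
FIRST('-' '*' X) = { '-' }
ε ∉ FIRST('-' '*' X), so FOLLOW(L) is not added.
PREDICT(L → '-' '*' X) = { '-' }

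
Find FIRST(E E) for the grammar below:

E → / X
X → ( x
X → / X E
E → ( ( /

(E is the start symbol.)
{ '(', '/' }

FIRST sets of the non-terminals involved (from the grammar, by fixed-point iteration):
  FIRST(E) = { '(', '/' }

To compute FIRST(E E), process the symbols left to right:
Symbol E is a non-terminal. Add FIRST(E) \ {ε} = { '(', '/' }
E is not nullable (ε ∉ FIRST(E)), so stop here.
FIRST(E E) = { '(', '/' }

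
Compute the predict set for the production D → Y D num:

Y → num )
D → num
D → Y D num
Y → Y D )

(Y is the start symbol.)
{ 'num' }

PREDICT(D → Y D num) = (FIRST(RHS) \ {ε}) ∪ (FOLLOW(D) if ε ∈ FIRST(RHS), i.e. RHS ⇒* ε)
FIRST(Y) = { 'num' }
FIRST(Y D num) = { 'num' }
ε ∉ FIRST(Y D num), so FOLLOW(D) is not added.
PREDICT(D → Y D num) = { 'num' }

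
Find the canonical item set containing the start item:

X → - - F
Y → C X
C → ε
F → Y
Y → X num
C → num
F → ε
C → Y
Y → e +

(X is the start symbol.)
{ [X → . - - F], [X' → . X] }

First, augment the grammar with X' → X
I₀ = CLOSURE({ [X' → . X] }):
  [X' → . X] has the dot before X: add [X → . - - F]
No further items can be added.

I₀ = { [X → . - - F], [X' → . X] }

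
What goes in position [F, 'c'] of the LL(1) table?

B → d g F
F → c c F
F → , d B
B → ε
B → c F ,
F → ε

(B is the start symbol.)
F → c c F

To find M[F, 'c'], we find productions for F where 'c' is in the predict set (PREDICT(N → α) = (FIRST(α) \ {ε}) ∪ (FOLLOW(N) if α ⇒* ε)).

Relevant sets:
  FOLLOW(F) = { $, ',' }

F → c c F: PREDICT = { 'c' }
  'c' is in predict set, so this production goes in M[F, 'c']
F → , d B: PREDICT = { ',' }
F → ε: PREDICT = { $, ',' }

M[F, 'c'] = F → c c F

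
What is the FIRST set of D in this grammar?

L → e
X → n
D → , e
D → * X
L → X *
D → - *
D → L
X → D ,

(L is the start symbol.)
To compute FIRST(D), examine every production with D on the left-hand side, reading each right-hand side left to right until a non-nullable symbol is reached.

FIRST sets of the other non-terminals involved (by the same procedure, iterated to a fixed point):
  FIRST(L) = { '*', ',', '-', 'e', 'n' }

From D → , e:
  - ',' is a terminal: add ',' and stop
From D → * X:
  - '*' is a terminal: add '*' and stop
From D → - *:
  - '-' is a terminal: add '-' and stop
From D → L:
  - L is a non-terminal: add FIRST(L) \ {ε} = { '*', ',', '-', 'e', 'n' }
    L is not nullable, so stop

Collecting: FIRST(D) = { '*', ',', '-', 'e', 'n' }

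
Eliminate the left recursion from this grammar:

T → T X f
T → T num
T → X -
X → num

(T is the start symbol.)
T is directly left-recursive. The standard transformation for
  A → A α₁ | ... | A α_m | β₁ | ... | β_n
is
  A  → β₁ A' | ... | β_n A'
  A' → α₁ A' | ... | α_m A' | ε

T → X - becomes T → X - T'
T → T X f becomes T' → X f T'
T → T num becomes T' → num T'
Add T' → ε

Productions for other non-terminals are unchanged:
  X → num

Resulting grammar:
T → X - T'
T' → X f T'
T' → num T'
T' → ε
X → num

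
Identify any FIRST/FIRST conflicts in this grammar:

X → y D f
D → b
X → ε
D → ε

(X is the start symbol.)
A FIRST/FIRST conflict occurs when two productions N → α and N → β for the same non-terminal have FIRST(α) ∩ FIRST(β) ≠ ∅ (with ε ∈ FIRST of a nullable right-hand side, so two nullable alternatives also conflict).

Productions for X:
  X → y D f: FIRST = { 'y' }
  X → ε: FIRST = { ε }
Productions for D:
  D → b: FIRST = { 'b' }
  D → ε: FIRST = { ε }

All alternatives of each non-terminal have pairwise disjoint FIRST sets.

Answer: No FIRST/FIRST conflicts.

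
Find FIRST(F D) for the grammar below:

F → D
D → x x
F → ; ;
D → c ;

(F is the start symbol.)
FIRST sets of the non-terminals involved (from the grammar, by fixed-point iteration):
  FIRST(F) = { ';', 'c', 'x' }

To compute FIRST(F D), process the symbols left to right:
Symbol F is a non-terminal. Add FIRST(F) \ {ε} = { ';', 'c', 'x' }
F is not nullable (ε ∉ FIRST(F)), so stop here.
FIRST(F D) = { ';', 'c', 'x' }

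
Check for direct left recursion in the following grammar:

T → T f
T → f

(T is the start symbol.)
Direct left recursion occurs when N → N α for some non-terminal N (the right-hand side begins with the left-hand side itself).

T → T f: LEFT RECURSIVE (starts with T)
T → f: starts with f

The grammar has direct left recursion on: T.

Answer: Yes, T is left-recursive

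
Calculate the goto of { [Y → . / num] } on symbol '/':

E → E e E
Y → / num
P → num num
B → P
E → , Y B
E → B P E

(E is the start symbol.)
{ [Y → / . num] }

GOTO(I, '/') = CLOSURE({ [A → αX.β] : [A → α.Xβ] ∈ I, X = '/' })

Items with dot before '/', with the dot advanced:
  [Y → . / num] → [Y → / . num]
Closure adds nothing (no advanced item has the dot before a non-terminal).

GOTO = { [Y → / . num] }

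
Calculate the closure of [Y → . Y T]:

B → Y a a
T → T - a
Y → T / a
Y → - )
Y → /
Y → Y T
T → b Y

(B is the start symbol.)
{ [T → . T - a], [T → . b Y], [Y → . - )], [Y → . /], [Y → . T / a], [Y → . Y T] }

To compute CLOSURE, for each item [A → α.Bβ] where B is a non-terminal, add [B → .γ] for all productions B → γ; repeat for the newly added items until nothing changes.

Start with: [Y → . Y T]
  [Y → . Y T] has the dot before Y: add [Y → . T / a], [Y → . - )], [Y → . /]
  [Y → . T / a] has the dot before T: add [T → . T - a], [T → . b Y]
No further items can be added.

CLOSURE = { [T → . T - a], [T → . b Y], [Y → . - )], [Y → . /], [Y → . T / a], [Y → . Y T] }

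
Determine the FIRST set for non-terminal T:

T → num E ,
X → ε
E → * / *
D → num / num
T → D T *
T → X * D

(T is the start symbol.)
{ '*', 'num' }

FIRST sets of the other non-terminals involved (by the same procedure, iterated to a fixed point):
  FIRST(D) = { 'num' }
  FIRST(X) = { ε }

From T → num E ,:
  - num is a terminal: add 'num' and stop
From T → D T *:
  - D is a non-terminal: add FIRST(D) \ {ε} = { 'num' }
    D is not nullable, so stop
From T → X * D:
  - X is a non-terminal: add FIRST(X) \ {ε} = { }
    X is nullable, so continue to the next symbol
  - '*' is a terminal: add '*' and stop

Collecting: FIRST(T) = { '*', 'num' }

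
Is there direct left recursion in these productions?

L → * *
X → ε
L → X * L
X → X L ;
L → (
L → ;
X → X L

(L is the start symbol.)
Yes, X is left-recursive

Direct left recursion occurs when N → N α for some non-terminal N (the right-hand side begins with the left-hand side itself).

L → * *: starts with '*'
X → ε: starts with ε
L → X * L: starts with X
X → X L ;: LEFT RECURSIVE (starts with X)
L → (: starts with '('
L → ;: starts with ';'
X → X L: LEFT RECURSIVE (starts with X)

The grammar has direct left recursion on: X.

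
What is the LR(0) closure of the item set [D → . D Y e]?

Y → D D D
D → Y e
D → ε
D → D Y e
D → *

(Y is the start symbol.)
{ [D → . *], [D → . D Y e], [D → . Y e], [D → .], [Y → . D D D] }

To compute CLOSURE, for each item [A → α.Bβ] where B is a non-terminal, add [B → .γ] for all productions B → γ; repeat for the newly added items until nothing changes.

Start with: [D → . D Y e]
  [D → . D Y e] has the dot before D: add [D → . Y e], [D → .], [D → . *]
  [D → . Y e] has the dot before Y: add [Y → . D D D]
No further items can be added.

CLOSURE = { [D → . *], [D → . D Y e], [D → . Y e], [D → .], [Y → . D D D] }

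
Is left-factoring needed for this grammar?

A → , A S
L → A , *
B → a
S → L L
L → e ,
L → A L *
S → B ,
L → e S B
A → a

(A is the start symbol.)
Left-factoring is needed when two productions for the same non-terminal
share a common prefix on the right-hand side.

Productions for A:
  A → , A S
  A → a
Productions for L:
  L → A , *
  L → e ,
  L → A L *
  L → e S B
Productions for S:
  S → L L
  S → B ,

Found common prefix 'A' in productions for L
Found common prefix 'e' in productions for L

Answer: Yes, L has productions with common prefix 'A'; L has productions with common prefix 'e'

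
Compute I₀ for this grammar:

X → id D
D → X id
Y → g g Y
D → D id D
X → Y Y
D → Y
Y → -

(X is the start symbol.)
First, augment the grammar with X' → X
I₀ = CLOSURE({ [X' → . X] }):
  [X' → . X] has the dot before X: add [X → . id D], [X → . Y Y]
  [X → . Y Y] has the dot before Y: add [Y → . g g Y], [Y → . -]
No further items can be added.

I₀ = { [X → . Y Y], [X → . id D], [X' → . X], [Y → . -], [Y → . g g Y] }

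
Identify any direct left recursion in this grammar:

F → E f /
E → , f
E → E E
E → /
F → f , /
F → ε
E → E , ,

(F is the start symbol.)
Direct left recursion occurs when N → N α for some non-terminal N (the right-hand side begins with the left-hand side itself).

F → E f /: starts with E
E → , f: starts with ','
E → E E: LEFT RECURSIVE (starts with E)
E → /: starts with '/'
F → f , /: starts with f
F → ε: starts with ε
E → E , ,: LEFT RECURSIVE (starts with E)

The grammar has direct left recursion on: E.

Answer: Yes, E is left-recursive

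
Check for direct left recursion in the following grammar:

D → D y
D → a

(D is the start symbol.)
Yes, D is left-recursive

Direct left recursion occurs when N → N α for some non-terminal N (the right-hand side begins with the left-hand side itself).

D → D y: LEFT RECURSIVE (starts with D)
D → a: starts with a

The grammar has direct left recursion on: D.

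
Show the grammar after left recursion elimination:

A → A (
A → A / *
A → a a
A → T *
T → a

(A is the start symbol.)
A is directly left-recursive. The standard transformation for
  A → A α₁ | ... | A α_m | β₁ | ... | β_n
is
  A  → β₁ A' | ... | β_n A'
  A' → α₁ A' | ... | α_m A' | ε

A → a a becomes A → a a A'
A → T * becomes A → T * A'
A → A ( becomes A' → ( A'
A → A / * becomes A' → / * A'
Add A' → ε

Productions for other non-terminals are unchanged:
  T → a

Resulting grammar:
A → a a A'
A → T * A'
A' → ( A'
A' → / * A'
A' → ε
T → a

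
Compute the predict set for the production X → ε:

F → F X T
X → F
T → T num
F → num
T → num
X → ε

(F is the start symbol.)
PREDICT(X → ε) = (FIRST(RHS) \ {ε}) ∪ (FOLLOW(X) if ε ∈ FIRST(RHS), i.e. RHS ⇒* ε)
The right-hand side is ε (FIRST(ε) = { ε }), so the predict set is FOLLOW(X) = { 'num' }
PREDICT(X → ε) = { 'num' }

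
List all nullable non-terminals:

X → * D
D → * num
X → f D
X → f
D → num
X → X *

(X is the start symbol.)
A non-terminal is nullable if it can derive ε (the empty string): either it has an ε-production, or it has a production whose right-hand side consists entirely of nullable non-terminals.

There are no ε-productions, so no non-terminal can derive ε.
No non-terminals are nullable.

Answer: None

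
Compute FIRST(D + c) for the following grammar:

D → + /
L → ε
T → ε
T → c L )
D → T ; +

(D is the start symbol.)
{ '+', ';', 'c' }

FIRST sets of the non-terminals involved (from the grammar, by fixed-point iteration):
  FIRST(D) = { '+', ';', 'c' }

To compute FIRST(D + c), process the symbols left to right:
Symbol D is a non-terminal. Add FIRST(D) \ {ε} = { '+', ';', 'c' }
D is not nullable (ε ∉ FIRST(D)), so stop here.
FIRST(D + c) = { '+', ';', 'c' }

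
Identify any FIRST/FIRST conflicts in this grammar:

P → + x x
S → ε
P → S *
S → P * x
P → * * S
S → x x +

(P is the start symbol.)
FIRST sets of the non-terminals at (or reachable through a nullable prefix from) the front of some alternative:
  FIRST(S) = { '*', '+', 'x', ε }
  FIRST(P) = { '*', '+', 'x' }

Productions for P:
  P → + x x: FIRST = { '+' }
  P → S *: FIRST = { '*', '+', 'x' }
  P → * * S: FIRST = { '*' }
Productions for S:
  S → ε: FIRST = { ε }
  S → P * x: FIRST = { '*', '+', 'x' }
  S → x x +: FIRST = { 'x' }

Conflict for P: P → + x x and P → S *
  Overlap: { '+' }
Conflict for P: P → S * and P → * * S
  Overlap: { '*' }
Conflict for S: S → P * x and S → x x +
  Overlap: { 'x' }

Answer: Yes. P → '+' x x / P → S '*' on { '+' }; P → S '*' / P → '*' '*' S on { '*' }; S → P '*' x / S → x x '+' on { 'x' }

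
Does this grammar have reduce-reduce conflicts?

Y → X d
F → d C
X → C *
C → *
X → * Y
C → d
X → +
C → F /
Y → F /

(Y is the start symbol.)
Augment with Y' → Y and build the canonical LR(0) collection (I0 = CLOSURE({[Y' → . Y]}), then GOTO on every symbol after a dot until no new states appear). It has 16 states:
  I0: { [C → . *], [C → . F /], [C → . d], [F → . d C], [X → . * Y], [X → . +], [X → . C *], [Y → . F /], [Y → . X d], [Y' → . Y] }  — shift
  I1: { [C → * .], [C → . *], [C → . F /], [C → . d], [F → . d C], [X → * . Y], [X → . * Y], [X → . +], [X → . C *], [Y → . F /], [Y → . X d] }  — shift, reduce
  I2: { [X → + .] }  — reduce
  I3: { [X → C . *] }  — shift
  I4: { [C → F . /], [Y → F . /] }  — shift
  I5: { [Y → X . d] }  — shift
  I6: { [Y' → Y .] }  — accept
  I7: { [C → . *], [C → . F /], [C → . d], [C → d .], [F → . d C], [F → d . C] }  — shift, reduce
  I8: { [C → * .] }  — reduce
  I9: { [F → d C .] }  — reduce
  I10: { [C → F . /] }  — shift
  I11: { [C → F / .] }  — reduce
  I12: { [Y → X d .] }  — reduce
  I13: { [C → F / .], [Y → F / .] }  — 2 reduces
  I14: { [X → C * .] }  — reduce
  I15: { [X → * Y .] }  — reduce

I13 contains complete items [C → F / .], [Y → F / .] — reduce-reduce conflict.

Answer: Yes — I13: [C → F / .] vs [Y → F / .]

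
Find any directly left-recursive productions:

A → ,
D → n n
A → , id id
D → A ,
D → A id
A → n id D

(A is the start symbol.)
Direct left recursion occurs when N → N α for some non-terminal N (the right-hand side begins with the left-hand side itself).

A → ,: starts with ','
D → n n: starts with n
A → , id id: starts with ','
D → A ,: starts with A
D → A id: starts with A
A → n id D: starts with n

No direct left recursion found.

Answer: No direct left recursion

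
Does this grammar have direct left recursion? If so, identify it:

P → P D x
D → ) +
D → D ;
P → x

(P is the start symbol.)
Yes, P, D are left-recursive

P → P D x: LEFT RECURSIVE (starts with P)
D → ) +: starts with ')'
D → D ;: LEFT RECURSIVE (starts with D)
P → x: starts with x

The grammar has direct left recursion on: P, D.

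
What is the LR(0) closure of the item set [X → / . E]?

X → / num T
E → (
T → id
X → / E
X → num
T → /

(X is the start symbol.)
To compute CLOSURE, for each item [A → α.Bβ] where B is a non-terminal, add [B → .γ] for all productions B → γ; repeat for the newly added items until nothing changes.

Start with: [X → / . E]
  [X → / . E] has the dot before E: add [E → . (]
No further items can be added.

CLOSURE = { [E → . (], [X → / . E] }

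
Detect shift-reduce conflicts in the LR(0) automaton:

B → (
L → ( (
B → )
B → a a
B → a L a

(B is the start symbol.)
No shift-reduce conflicts

A shift-reduce conflict occurs when an LR(0) state has both:
  - a complete (reduce) item [A → α .] (dot at the end), and
  - a shift item [B → β . c γ] (dot before a terminal).

Augment with B' → B and build the canonical LR(0) collection (I0 = CLOSURE({[B' → . B]}), then GOTO on every symbol after a dot until no new states appear). It has 10 states:
  I0: { [B → . (], [B → . )], [B → . a L a], [B → . a a], [B' → . B] }  — shift
  I1: { [B → ( .] }  — reduce
  I2: { [B → ) .] }  — reduce
  I3: { [B' → B .] }  — accept
  I4: { [B → a . L a], [B → a . a], [L → . ( (] }  — shift
  I5: { [L → ( . (] }  — shift
  I6: { [B → a L . a] }  — shift
  I7: { [B → a a .] }  — reduce
  I8: { [B → a L a .] }  — reduce
  I9: { [L → ( ( .] }  — reduce

No state contains both a complete item and a shift item.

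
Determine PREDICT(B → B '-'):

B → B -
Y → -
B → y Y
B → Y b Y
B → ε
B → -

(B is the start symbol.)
{ '-', 'y' }

PREDICT(B → B '-') = (FIRST(RHS) \ {ε}) ∪ (FOLLOW(B) if ε ∈ FIRST(RHS), i.e. RHS ⇒* ε)
FIRST(B) = { '-', 'y', ε }
FIRST(B '-') = { '-', 'y' }
ε ∉ FIRST(B '-'), so FOLLOW(B) is not added.
PREDICT(B → B '-') = { '-', 'y' }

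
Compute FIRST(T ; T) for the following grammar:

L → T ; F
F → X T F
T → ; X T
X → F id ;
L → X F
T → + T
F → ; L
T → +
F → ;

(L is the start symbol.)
{ '+', ';' }

FIRST sets of the non-terminals involved (from the grammar, by fixed-point iteration):
  FIRST(T) = { '+', ';' }

To compute FIRST(T ; T), process the symbols left to right:
Symbol T is a non-terminal. Add FIRST(T) \ {ε} = { '+', ';' }
T is not nullable (ε ∉ FIRST(T)), so stop here.
FIRST(T ; T) = { '+', ';' }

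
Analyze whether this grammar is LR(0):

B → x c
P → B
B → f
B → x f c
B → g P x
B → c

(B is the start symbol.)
Yes, the grammar is LR(0)

A grammar is LR(0) if no state in the canonical LR(0) collection has:
  - both a shift item (dot before a terminal) and a complete item (shift-reduce conflict), or
  - two or more complete items (reduce-reduce conflict; the accept item [B' → B .] counts as a complete item here).

Augment with B' → B and build the canonical LR(0) collection (I0 = CLOSURE({[B' → . B]}), then GOTO on every symbol after a dot until no new states appear). It has 12 states:
  I0: { [B → . c], [B → . f], [B → . g P x], [B → . x c], [B → . x f c], [B' → . B] }  — shift
  I1: { [B' → B .] }  — accept
  I2: { [B → c .] }  — reduce
  I3: { [B → f .] }  — reduce
  I4: { [B → . c], [B → . f], [B → . g P x], [B → . x c], [B → . x f c], [B → g . P x], [P → . B] }  — shift
  I5: { [B → x . c], [B → x . f c] }  — shift
  I6: { [B → x c .] }  — reduce
  I7: { [B → x f . c] }  — shift
  I8: { [B → x f c .] }  — reduce
  I9: { [P → B .] }  — reduce
  I10: { [B → g P . x] }  — shift
  I11: { [B → g P x .] }  — reduce

Every state is either a pure shift/goto state or contains exactly one complete item and nothing to shift — no conflicts. The grammar is LR(0).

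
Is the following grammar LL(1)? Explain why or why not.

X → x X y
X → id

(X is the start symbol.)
Yes, the grammar is LL(1).

A grammar is LL(1) if for each non-terminal N with multiple productions, the predict sets of those productions are pairwise disjoint, where PREDICT(N → α) = (FIRST(α) \ {ε}) ∪ (FOLLOW(N) if α ⇒* ε).

For X:
  PREDICT(X → x X y) = { 'x' }
  PREDICT(X → id) = { 'id' }

All predict sets are disjoint. The grammar IS LL(1).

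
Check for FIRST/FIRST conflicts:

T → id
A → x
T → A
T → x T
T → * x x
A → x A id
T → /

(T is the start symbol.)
A FIRST/FIRST conflict occurs when two productions N → α and N → β for the same non-terminal have FIRST(α) ∩ FIRST(β) ≠ ∅ (with ε ∈ FIRST of a nullable right-hand side, so two nullable alternatives also conflict).

FIRST sets of the non-terminals at (or reachable through a nullable prefix from) the front of some alternative:
  FIRST(A) = { 'x' }

Productions for T:
  T → id: FIRST = { 'id' }
  T → A: FIRST = { 'x' }
  T → x T: FIRST = { 'x' }
  T → * x x: FIRST = { '*' }
  T → /: FIRST = { '/' }
Productions for A:
  A → x: FIRST = { 'x' }
  A → x A id: FIRST = { 'x' }

Conflict for T: T → A and T → x T
  Overlap: { 'x' }
Conflict for A: A → x and A → x A id
  Overlap: { 'x' }

Answer: Yes. T → A / T → x T on { 'x' }; A → x / A → x A id on { 'x' }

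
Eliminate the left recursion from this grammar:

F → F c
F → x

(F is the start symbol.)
F → x F'
F' → c F'
F' → ε

F is directly left-recursive. The standard transformation for
  A → A α₁ | ... | A α_m | β₁ | ... | β_n
is
  A  → β₁ A' | ... | β_n A'
  A' → α₁ A' | ... | α_m A' | ε

F → x becomes F → x F'
F → F c becomes F' → c F'
Add F' → ε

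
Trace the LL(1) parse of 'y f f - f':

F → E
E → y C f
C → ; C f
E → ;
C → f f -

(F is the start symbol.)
Stack is shown with the top on the left.

Stack      Input        Action
------------------------------
F $        y f f - f $  output F → E
E $        y f f - f $  output E → y C f
y C f $    y f f - f $  match 'y'
C f $      f f - f $    output C → f f -
f f - f $  f f - f $    match 'f'
f - f $    f - f $      match 'f'
- f $      - f $        match '-'
f $        f $          match 'f'
$          $            accept

The string is accepted.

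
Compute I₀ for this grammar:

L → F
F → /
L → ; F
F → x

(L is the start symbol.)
First, augment the grammar with L' → L
I₀ = CLOSURE({ [L' → . L] }):
  [L' → . L] has the dot before L: add [L → . F], [L → . ; F]
  [L → . F] has the dot before F: add [F → . /], [F → . x]
No further items can be added.

I₀ = { [F → . /], [F → . x], [L → . ; F], [L → . F], [L' → . L] }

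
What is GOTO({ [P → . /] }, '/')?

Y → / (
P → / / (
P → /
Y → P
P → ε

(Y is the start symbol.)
GOTO(I, '/') = CLOSURE({ [A → αX.β] : [A → α.Xβ] ∈ I, X = '/' })

Items with dot before '/', with the dot advanced:
  [P → . /] → [P → / .]
Closure adds nothing (no advanced item has the dot before a non-terminal).

GOTO = { [P → / .] }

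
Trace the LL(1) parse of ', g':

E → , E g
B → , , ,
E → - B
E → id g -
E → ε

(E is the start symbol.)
LL(1) parsing maintains a stack (initially the start symbol over $) and the input. At each step: if the stack top is a terminal, match it against the current input token; if it is a non-terminal N, replace it with the RHS of M[N, lookahead] (the unique production whose predict set contains the lookahead).

Stack is shown with the top on the left.

Stack    Input  Action
----------------------
E $      , g $  output E → , E g
, E g $  , g $  match ','
E g $    g $    output E → ε
g $      g $    match 'g'
$        $      accept

The string is accepted.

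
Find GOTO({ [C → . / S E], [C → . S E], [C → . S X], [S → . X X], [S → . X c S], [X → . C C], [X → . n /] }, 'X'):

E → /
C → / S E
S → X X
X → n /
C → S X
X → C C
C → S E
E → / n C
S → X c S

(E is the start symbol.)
{ [C → . / S E], [C → . S E], [C → . S X], [S → . X X], [S → . X c S], [S → X . X], [S → X . c S], [X → . C C], [X → . n /] }

GOTO(I, 'X') = CLOSURE({ [A → αX.β] : [A → α.Xβ] ∈ I, X = 'X' })

Items with dot before 'X', with the dot advanced:
  [S → . X X] → [S → X . X]
  [S → . X c S] → [S → X . c S]
Closure of the advanced items:
  [S → X . X] has the dot before X: add [X → . n /], [X → . C C]
  [X → . C C] has the dot before C: add [C → . / S E], [C → . S X], [C → . S E]
  [C → . S X] has the dot before S: add [S → . X X], [S → . X c S]

GOTO = { [C → . / S E], [C → . S E], [C → . S X], [S → . X X], [S → . X c S], [S → X . X], [S → X . c S], [X → . C C], [X → . n /] }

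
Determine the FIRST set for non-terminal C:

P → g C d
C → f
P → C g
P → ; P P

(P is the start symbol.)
To compute FIRST(C), examine every production with C on the left-hand side, reading each right-hand side left to right until a non-nullable symbol is reached.

From C → f:
  - f is a terminal: add 'f' and stop

Collecting: FIRST(C) = { 'f' }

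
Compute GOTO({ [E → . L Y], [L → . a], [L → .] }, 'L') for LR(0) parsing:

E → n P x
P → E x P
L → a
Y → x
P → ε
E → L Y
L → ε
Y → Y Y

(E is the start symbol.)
GOTO(I, 'L') = CLOSURE({ [A → αX.β] : [A → α.Xβ] ∈ I, X = 'L' })

Items with dot before 'L', with the dot advanced:
  [E → . L Y] → [E → L . Y]
Closure of the advanced items:
  [E → L . Y] has the dot before Y: add [Y → . x], [Y → . Y Y]

GOTO = { [E → L . Y], [Y → . Y Y], [Y → . x] }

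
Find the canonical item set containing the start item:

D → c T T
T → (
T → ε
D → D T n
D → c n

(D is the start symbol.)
First, augment the grammar with D' → D
I₀ = CLOSURE({ [D' → . D] }):
  [D' → . D] has the dot before D: add [D → . c T T], [D → . D T n], [D → . c n]
No further items can be added.

I₀ = { [D → . D T n], [D → . c T T], [D → . c n], [D' → . D] }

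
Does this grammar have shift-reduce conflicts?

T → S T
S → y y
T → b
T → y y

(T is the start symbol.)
A shift-reduce conflict occurs when an LR(0) state has both:
  - a complete (reduce) item [A → α .] (dot at the end), and
  - a shift item [B → β . c γ] (dot before a terminal).

Augment with T' → T and build the canonical LR(0) collection (I0 = CLOSURE({[T' → . T]}), then GOTO on every symbol after a dot until no new states appear). It has 7 states:
  I0: { [S → . y y], [T → . S T], [T → . b], [T → . y y], [T' → . T] }  — shift
  I1: { [S → . y y], [T → . S T], [T → . b], [T → . y y], [T → S . T] }  — shift
  I2: { [T' → T .] }  — accept
  I3: { [T → b .] }  — reduce
  I4: { [S → y . y], [T → y . y] }  — shift
  I5: { [S → y y .], [T → y y .] }  — 2 reduces
  I6: { [T → S T .] }  — reduce

No state contains both a complete item and a shift item.

Answer: No shift-reduce conflicts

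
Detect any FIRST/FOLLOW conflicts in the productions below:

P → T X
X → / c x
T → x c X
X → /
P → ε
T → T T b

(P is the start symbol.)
A FIRST/FOLLOW conflict occurs when a non-terminal N has a nullable alternative N → β (β ⇒* ε) and another alternative N → α with FIRST(α) ∩ FOLLOW(N) ≠ ∅: on such a lookahead the parser cannot decide between expanding α and letting N vanish via β.

Nullable non-terminals: P.
FIRST sets used below: FIRST(T) = { 'x' }

P: nullable alternative(s) P → ε; FOLLOW(P) = { $ }
  P → T X: FIRST \ {ε} = { 'x' } — disjoint from FOLLOW(P)
  P → ε: FIRST \ {ε} = { } — this is the only nullable alternative, skip

T, X have no nullable alternative, so no FIRST/FOLLOW check is needed there.

No FIRST/FOLLOW conflicts found.

Answer: No FIRST/FOLLOW conflicts.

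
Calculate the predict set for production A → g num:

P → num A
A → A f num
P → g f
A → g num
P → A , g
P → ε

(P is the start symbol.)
{ 'g' }

PREDICT(A → g num) = (FIRST(RHS) \ {ε}) ∪ (FOLLOW(A) if ε ∈ FIRST(RHS), i.e. RHS ⇒* ε)
FIRST(g num) = { 'g' }
ε ∉ FIRST(g num), so FOLLOW(A) is not added.
PREDICT(A → g num) = { 'g' }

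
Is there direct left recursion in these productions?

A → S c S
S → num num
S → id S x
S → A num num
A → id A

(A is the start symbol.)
Direct left recursion occurs when N → N α for some non-terminal N (the right-hand side begins with the left-hand side itself).

A → S c S: starts with S
S → num num: starts with num
S → id S x: starts with id
S → A num num: starts with A
A → id A: starts with id

No direct left recursion found.

Answer: No direct left recursion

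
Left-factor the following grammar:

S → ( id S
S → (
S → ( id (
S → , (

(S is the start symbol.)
S → ( S'
S' → id S''
S'' → S
S'' → (
S' → ε
S → , (

Left-factoring transforms A → αβ₁ | αβ₂ into A → αA' and A' → β₁ | β₂
(α is the longest common prefix among the alternatives). Repeat until
no nonterminal has two alternatives with a common prefix.

Round 1: S has alternatives sharing prefix '('. Introduce S': S → ( S'
  Add: S' → id S
  Add: S' → ε
  Add: S' → id (

Round 2: S' has alternatives sharing prefix 'id'. Introduce S'': S' → id S''
  Add: S'' → S
  Add: S'' → (

No remaining common prefixes — done.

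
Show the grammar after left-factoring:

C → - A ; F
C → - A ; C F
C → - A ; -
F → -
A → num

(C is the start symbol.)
Left-factoring transforms A → αβ₁ | αβ₂ into A → αA' and A' → β₁ | β₂
(α is the longest common prefix among the alternatives). Repeat until
no nonterminal has two alternatives with a common prefix.

Round 1: C has alternatives sharing prefix '- A ;'. Introduce C': C → - A ; C'
  Add: C' → F
  Add: C' → C F
  Add: C' → -

No remaining common prefixes — done.

Resulting grammar:
C → - A ; C'
C' → F
C' → C F
C' → -
F → -
A → num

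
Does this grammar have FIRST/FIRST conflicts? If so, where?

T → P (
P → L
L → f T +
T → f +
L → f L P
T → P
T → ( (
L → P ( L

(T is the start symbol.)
Yes. T → P '(' / T → f '+' on { 'f' }; T → P '(' / T → P on { 'f' }; T → f '+' / T → P on { 'f' }; L → f T '+' / L → f L P on { 'f' }; L → f T '+' / L → P '(' L on { 'f' }; L → f L P / L → P '(' L on { 'f' }

FIRST sets of the non-terminals at (or reachable through a nullable prefix from) the front of some alternative:
  FIRST(P) = { 'f' }

Productions for T:
  T → P (: FIRST = { 'f' }
  T → f +: FIRST = { 'f' }
  T → P: FIRST = { 'f' }
  T → ( (: FIRST = { '(' }
Productions for L:
  L → f T +: FIRST = { 'f' }
  L → f L P: FIRST = { 'f' }
  L → P ( L: FIRST = { 'f' }
P has only one production, so no FIRST/FIRST conflict is possible there.

Conflict for T: T → P ( and T → f +
  Overlap: { 'f' }
Conflict for T: T → P ( and T → P
  Overlap: { 'f' }
Conflict for T: T → f + and T → P
  Overlap: { 'f' }
Conflict for L: L → f T + and L → f L P
  Overlap: { 'f' }
Conflict for L: L → f T + and L → P ( L
  Overlap: { 'f' }
Conflict for L: L → f L P and L → P ( L
  Overlap: { 'f' }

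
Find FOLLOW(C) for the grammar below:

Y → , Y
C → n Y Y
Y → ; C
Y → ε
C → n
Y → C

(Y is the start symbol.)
{ $, ',', ';', 'n' }

To compute FOLLOW(C), find every occurrence of C on a right-hand side N → α C β: add FIRST(β) \ {ε}, and if β is empty or nullable also add FOLLOW(N). Iterate to a fixed point.

In Y → ; C: C is at the end, add FOLLOW(Y)
In Y → C: C is at the end, add FOLLOW(Y)

The FOLLOW sets referred to above (computed the same way, to a fixed point):
  FOLLOW(Y) = { $, ',', ';', 'n' }

Taking the union: FOLLOW(C) = { $, ',', ';', 'n' }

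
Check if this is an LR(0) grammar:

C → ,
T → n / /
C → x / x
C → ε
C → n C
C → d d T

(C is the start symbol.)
No. Shift-reduce conflict between [C → .] and [C → . ,]

Augment with C' → C and build the canonical LR(0) collection (I0 = CLOSURE({[C' → . C]}), then GOTO on every symbol after a dot until no new states appear). It has 14 states:
  I0: { [C → . ,], [C → . d d T], [C → . n C], [C → . x / x], [C → .], [C' → . C] }  — shift, reduce
  I1: { [C → , .] }  — reduce
  I2: { [C' → C .] }  — accept
  I3: { [C → d . d T] }  — shift
  I4: { [C → . ,], [C → . d d T], [C → . n C], [C → . x / x], [C → .], [C → n . C] }  — shift, reduce
  I5: { [C → x . / x] }  — shift
  I6: { [C → x / . x] }  — shift
  I7: { [C → x / x .] }  — reduce
  I8: { [C → n C .] }  — reduce
  I9: { [C → d d . T], [T → . n / /] }  — shift
  I10: { [C → d d T .] }  — reduce
  I11: { [T → n . / /] }  — shift
  I12: { [T → n / . /] }  — shift
  I13: { [T → n / / .] }  — reduce

Conflict in state I0:
  Shift-reduce conflict between [C → .] and [C → . ,]
So the grammar is NOT LR(0).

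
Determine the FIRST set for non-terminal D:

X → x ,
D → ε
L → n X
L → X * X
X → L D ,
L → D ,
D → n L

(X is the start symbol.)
{ 'n', ε }

From D → ε:
  - ε-production, so ε ∈ FIRST(D)
From D → n L:
  - n is a terminal: add 'n' and stop

Collecting: FIRST(D) = { 'n', ε }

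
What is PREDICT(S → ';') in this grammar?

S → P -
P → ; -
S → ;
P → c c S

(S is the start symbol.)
PREDICT(S → ';') = (FIRST(RHS) \ {ε}) ∪ (FOLLOW(S) if ε ∈ FIRST(RHS), i.e. RHS ⇒* ε)
FIRST(';') = { ';' }
ε ∉ FIRST(';'), so FOLLOW(S) is not added.
PREDICT(S → ';') = { ';' }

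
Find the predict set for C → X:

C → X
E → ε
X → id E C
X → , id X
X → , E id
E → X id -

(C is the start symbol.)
{ ',', 'id' }

PREDICT(C → X) = (FIRST(RHS) \ {ε}) ∪ (FOLLOW(C) if ε ∈ FIRST(RHS), i.e. RHS ⇒* ε)
FIRST(X) = { ',', 'id' }
FIRST(X) = { ',', 'id' }
ε ∉ FIRST(X), so FOLLOW(C) is not added.
PREDICT(C → X) = { ',', 'id' }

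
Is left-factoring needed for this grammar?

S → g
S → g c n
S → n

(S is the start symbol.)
Left-factoring is needed when two productions for the same non-terminal
share a common prefix on the right-hand side.

Productions for S:
  S → g
  S → g c n
  S → n

Found common prefix 'g' in productions for S

Answer: Yes, S has productions with common prefix 'g'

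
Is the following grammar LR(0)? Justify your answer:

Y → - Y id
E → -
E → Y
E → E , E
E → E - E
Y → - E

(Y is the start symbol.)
No. Shift-reduce conflict between [E → - .] and [E → . -]

A grammar is LR(0) if no state in the canonical LR(0) collection has:
  - both a shift item (dot before a terminal) and a complete item (shift-reduce conflict), or
  - two or more complete items (reduce-reduce conflict; the accept item [Y' → Y .] counts as a complete item here).

Augment with Y' → Y and build the canonical LR(0) collection (I0 = CLOSURE({[Y' → . Y]}), then GOTO on every symbol after a dot until no new states appear). It has 12 states:
  I0: { [Y → . - E], [Y → . - Y id], [Y' → . Y] }  — shift
  I1: { [E → . -], [E → . E , E], [E → . E - E], [E → . Y], [Y → - . E], [Y → - . Y id], [Y → . - E], [Y → . - Y id] }  — shift
  I2: { [Y' → Y .] }  — accept
  I3: { [E → - .], [E → . -], [E → . E , E], [E → . E - E], [E → . Y], [Y → - . E], [Y → - . Y id], [Y → . - E], [Y → . - Y id] }  — shift, reduce
  I4: { [E → E . , E], [E → E . - E], [Y → - E .] }  — shift, reduce
  I5: { [E → Y .], [Y → - Y . id] }  — shift, reduce
  I6: { [Y → - Y id .] }  — reduce
  I7: { [E → . -], [E → . E , E], [E → . E - E], [E → . Y], [E → E , . E], [Y → . - E], [Y → . - Y id] }  — shift
  I8: { [E → . -], [E → . E , E], [E → . E - E], [E → . Y], [E → E - . E], [Y → . - E], [Y → . - Y id] }  — shift
  I9: { [E → E - E .], [E → E . , E], [E → E . - E] }  — shift, reduce
  I10: { [E → Y .] }  — reduce
  I11: { [E → E , E .], [E → E . , E], [E → E . - E] }  — shift, reduce

Conflict in state I3:
  Shift-reduce conflict between [E → - .] and [E → . -]
So the grammar is NOT LR(0).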